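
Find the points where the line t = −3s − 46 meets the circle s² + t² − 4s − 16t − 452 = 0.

(−20, 14) and (−12, −10)

Express t = −3s − 46 and substitute into the circle:
10s² + 320s + 2400 = 0  ⟹  s² + 32s + 240 = 0
s = −12 or s = −20, giving (−12, −10) and (−20, 14).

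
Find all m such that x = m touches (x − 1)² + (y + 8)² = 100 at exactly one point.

m = −9 or m = 11

Tangency holds when the distance from the centre (1, −8) to the line equals the radius 10:
|1·1 + 0·(−8) − m| / √1 = 10
|m − (1)| = 10, so m = 11 or m = −9.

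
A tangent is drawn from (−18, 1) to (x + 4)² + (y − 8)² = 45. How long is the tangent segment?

10√2

With centre O = (−4, 8), |OP|² = 245 and r² = 45.
Power of the point: PT² = |PO|² − r² = 200, so PT = 10√2.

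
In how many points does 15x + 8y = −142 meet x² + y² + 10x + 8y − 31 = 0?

Centre (−5, −4), r² = 72. Distance² from centre to line = (35)²/289 = 1225/289.
Since d² < r², the line cuts the circle twice.

2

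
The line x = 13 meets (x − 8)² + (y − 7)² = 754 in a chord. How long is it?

54

Centre (8, 7), r² = 754. Perpendicular distance d from centre to line = |−5| / √1 = 5.
Chord = 2√(r² − d²) = 2·√(729) = 54.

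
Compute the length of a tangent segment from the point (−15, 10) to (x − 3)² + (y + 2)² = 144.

The centre is (3, −2) and r = 12. The square of the distance from P to the centre is 324 + 144 = 468.
Power of the point: PT² = |PO|² − r² = 324, so PT = 18.

18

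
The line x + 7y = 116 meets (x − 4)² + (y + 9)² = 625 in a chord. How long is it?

5√2

The distance from (4, −9) to the line is 175/√50, and r² = 625.
Chord = 2√(r² − d²) = 2·√(25/2) = 5√2.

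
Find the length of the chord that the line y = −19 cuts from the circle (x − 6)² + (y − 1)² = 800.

40

The distance from (6, 1) to the line is 20, and r² = 800.
Half the chord is √(r² − d²) = √(400), so the full chord is 40.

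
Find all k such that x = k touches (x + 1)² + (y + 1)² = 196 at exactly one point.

The line touches the circle iff its distance from (−1, −1) is 14:
|1·(−1) + 0·(−1) − k| / √1 = 14
|k − (−1)| = 14, so k = 13 or k = −15.

k = −15 or k = 13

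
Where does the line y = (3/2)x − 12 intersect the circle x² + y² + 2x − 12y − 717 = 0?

Substitute y = (−24 + 3x)/2:
13x² − 208x − 1716 = 0  ⟹  x² − 16x − 132 = 0
x = 22 or x = −6, giving (22, 21) and (−6, −21).

(−6, −21) and (22, 21)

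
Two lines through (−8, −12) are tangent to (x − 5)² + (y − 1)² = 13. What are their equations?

2x − 3y = 20 and 3x − 2y = 0

Let a tangent through (−8, −12) have slope m. Its distance from (5, 1) must equal √13:
(13m − (13))² = 13(m² + 1)
6m² − 13m + 6 = 0, so m = 2/3 or m = 3/2.
Through (−8, −12) these give 2x − 3y = 20 and 3x − 2y = 0.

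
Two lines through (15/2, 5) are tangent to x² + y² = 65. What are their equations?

Let a tangent through (15/2, 5) have slope m. Its distance from (0, 0) must equal √65:
[m·(−15/2) − (−5)]² = 65(m² + 1)
7m² + 60m + 32 = 0, so m = −8 or m = −4/7.
With m = −8: 8x + y = 65. With m = −4/7: 4x + 7y = 65.

8x + y = 65 and 4x + 7y = 65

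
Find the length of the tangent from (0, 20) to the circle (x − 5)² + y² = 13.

2√103

Centre (5, 0), r² = 13. |PO|² = (−5)² + (20)² = 425.
By the tangent–radius right angle, tangent length = √(|PO|² − r²) = √412 = 2√103.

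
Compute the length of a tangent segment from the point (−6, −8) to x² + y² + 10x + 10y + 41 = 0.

1

Centre (−5, −5), r² = 9. |PO|² = (−1)² + (−3)² = 10.
By the tangent–radius right angle, tangent length = √(|PO|² − r²) = √1 = 1.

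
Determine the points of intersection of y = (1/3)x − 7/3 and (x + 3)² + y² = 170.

(−14, −7) and (10, 1)

Express y = (−7 + x)/3 and substitute into the circle:
10x² + 40x − 1400 = 0  ⟹  x² + 4x − 140 = 0
x = 10 or x = −14, giving (10, 1) and (−14, −7).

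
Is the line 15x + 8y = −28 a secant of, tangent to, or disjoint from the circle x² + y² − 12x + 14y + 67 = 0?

d² = (15·6 + 8·(−7) − (−28))²/289 = 3844/289; r² = 18.
Since d² < r², the line cuts the circle twice.

secant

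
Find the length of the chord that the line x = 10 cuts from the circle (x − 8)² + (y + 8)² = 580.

48

The line gives x = 10. Substituting into the circle:
y² + 16y − 512 = 0
y = 16 or y = −32, giving (10, 16) and (10, −32).
Chord length = distance between (10, 16) and (10, −32) = √2304 = 48.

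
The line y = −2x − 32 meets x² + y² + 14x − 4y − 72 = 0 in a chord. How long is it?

Substitute y = −2x − 32:
5x² + 150x + 1080 = 0  ⟹  x² + 30x + 216 = 0
x = −12 or x = −18, giving (−12, −8) and (−18, 4).
Chord length = distance between (−12, −8) and (−18, 4) = √180 = 6√5.

6√5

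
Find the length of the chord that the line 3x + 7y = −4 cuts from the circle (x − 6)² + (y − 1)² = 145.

The distance from (6, 1) to the line is 29/√58, and r² = 145.
Half the chord is √(r² − d²) = √(261/2), so the full chord is 3√58.

3√58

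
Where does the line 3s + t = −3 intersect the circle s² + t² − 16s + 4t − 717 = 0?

From the line, t = −3s − 3. Substituting:
10s² − 10s − 720 = 0  ⟹  s² − s − 72 = 0
s = 9 or s = −8, giving (9, −30) and (−8, 21).

(−8, 21) and (9, −30)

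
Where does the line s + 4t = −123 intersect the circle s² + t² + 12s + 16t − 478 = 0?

From the line, t = (−123 − s)/4. Substituting:
17s² + 374s − 391 = 0  ⟹  s² + 22s − 23 = 0
s = 1 or s = −23, giving (1, −31) and (−23, −25).

(−23, −25) and (1, −31)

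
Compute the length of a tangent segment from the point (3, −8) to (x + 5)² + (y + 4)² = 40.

2√10

Centre (−5, −4), r² = 40. |PO|² = (8)² + (−4)² = 80.
The tangent meets the radius at right angles, so tangent² = |PO|² − r² = 80 − 40 = 40.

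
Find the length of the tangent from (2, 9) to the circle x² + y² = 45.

The centre is (0, 0) and r = 3√5. The square of the distance from P to the centre is 4 + 81 = 85.
By the tangent–radius right angle, tangent length = √(|PO|² − r²) = √40 = 2√10.

2√10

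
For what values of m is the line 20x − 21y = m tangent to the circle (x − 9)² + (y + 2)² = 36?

The line touches the circle iff its distance from (9, −2) is 6:
|20·9 − 21·(−2) − m| / √841 = 6
|m − (222)| = 6·29, so m = 396 or m = 48.

m = 48 or m = 396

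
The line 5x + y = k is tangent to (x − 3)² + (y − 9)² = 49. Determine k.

k = 24 ± 7√26

The line touches the circle iff its distance from (3, 9) is 7:
|5·3 + 1·9 − k| / √26 = 7
|k − (24)| = 7√26.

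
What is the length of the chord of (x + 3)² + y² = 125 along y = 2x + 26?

The distance from (−3, 0) to the line is 20/√5, and r² = 125.
Chord = 2√(r² − d²) = 2·√(45) = 6√5.

6√5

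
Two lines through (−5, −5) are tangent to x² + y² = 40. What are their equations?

3x + y = −20 and x + 3y = −20

Let a tangent through (−5, −5) have slope m. Its distance from (0, 0) must equal 2√10:
[m·(5) − (5)]² = 40(m² + 1)
3m² + 10m + 3 = 0, so m = −3 or m = −1/3.
Through (−5, −5) these give 3x + y = −20 and x + 3y = −20.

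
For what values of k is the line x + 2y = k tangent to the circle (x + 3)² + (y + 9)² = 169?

k = −21 ± 13√5

The line touches the circle iff its distance from (−3, −9) is 13:
|1·(−3) + 2·(−9) − k| / √5 = 13
|k − (−21)| = 13√5.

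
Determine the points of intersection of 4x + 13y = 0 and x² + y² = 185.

From the line, y = (−4x)/13. Substituting:
185x² − 31265 = 0  ⟹  x² − 169 = 0
x = 13 or x = −13, giving (13, −4) and (−13, 4).

(−13, 4) and (13, −4)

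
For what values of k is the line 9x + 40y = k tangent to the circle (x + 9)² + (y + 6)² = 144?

Tangency holds when the distance from the centre (−9, −6) to the line equals the radius 12:
|9·(−9) + 40·(−6) − k| / √1681 = 12
|k − (−321)| = 12·41, so k = 171 or k = −813.

k = −813 or k = 171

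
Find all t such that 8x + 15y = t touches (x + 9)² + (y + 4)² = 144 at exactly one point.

The line touches the circle iff its distance from (−9, −4) is 12:
|8·(−9) + 15·(−4) − t| / √289 = 12
|t − (−132)| = 12·17, so t = 72 or t = −336.

t = −336 or t = 72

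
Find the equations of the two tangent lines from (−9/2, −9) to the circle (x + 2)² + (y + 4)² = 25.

A line y − (−9) = m(x − (−9/2)) is tangent when its distance from (−2, −4) is 5:
[m·(5/2) − (5)]² = 25(m² + 1)
3m² + 4m = 0, so m = 0 or m = −4/3.
With m = 0: y = −9. With m = −4/3: 4x + 3y = −45.

y = −9 and 4x + 3y = −45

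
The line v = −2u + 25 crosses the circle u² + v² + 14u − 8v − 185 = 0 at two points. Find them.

(6, 13) and (8, 9)

Express v = −2u + 25 and substitute into the circle:
5u² − 70u + 240 = 0  ⟹  u² − 14u + 48 = 0
u = 8 or u = 6, giving (8, 9) and (6, 13).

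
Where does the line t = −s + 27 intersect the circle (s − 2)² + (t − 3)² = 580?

(0, 27) and (26, 1)

Express t = −s + 27 and substitute into the circle:
2s² − 52s = 0  ⟹  s² − 26s = 0
s = 26 or s = 0, giving (26, 1) and (0, 27).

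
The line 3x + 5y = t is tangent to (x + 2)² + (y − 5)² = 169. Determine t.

Tangency holds when the distance from the centre (−2, 5) to the line equals the radius 13:
|3·(−2) + 5·5 − t| / √34 = 13
|t − (19)| = 13√34.

t = 19 ± 13√34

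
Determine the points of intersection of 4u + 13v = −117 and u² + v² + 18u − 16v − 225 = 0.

Substitute v = (−117 − 4u)/13:
185u² + 4810u = 0  ⟹  u² + 26u = 0
u = 0 or u = −26, giving (0, −9) and (−26, −1).

(−26, −1) and (0, −9)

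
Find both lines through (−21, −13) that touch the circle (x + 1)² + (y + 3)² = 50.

x − y = −8 and x − 7y = 70

Write the tangent as mx − y + (−13 − m·(−21)) = 0 and set its distance from the centre to 5√2:
(20m − (10))² = 50(m² + 1)
7m² − 8m + 1 = 0, so m = 1 or m = 1/7.
With m = 1: x − y = −8. With m = 1/7: x − 7y = 70.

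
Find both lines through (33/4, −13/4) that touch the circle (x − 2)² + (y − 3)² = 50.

A line y − (−13/4) = m(x − (33/4)) is tangent when its distance from (2, 3) is 5√2:
(−25/4m − (25/4))² = 50(m² + 1)
7m² − 50m + 7 = 0, so m = 7 or m = 1/7.
With m = 7: 7x − y = 61. With m = 1/7: x − 7y = 31.

7x − y = 61 and x − 7y = 31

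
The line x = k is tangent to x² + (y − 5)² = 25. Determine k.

k = −5 or k = 5

The line touches the circle iff its distance from (0, 5) is 5:
|1·0 + 0·5 − k| / √1 = 5
|k| = 5, so k = 5 or k = −5.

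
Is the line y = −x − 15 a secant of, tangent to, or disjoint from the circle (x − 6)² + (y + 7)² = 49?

Substituting the line into the circle gives 2x² + 4x + 51 = 0.
Δ = 16 − 408 = −392.
No real roots: the line does not meet the circle.

disjoint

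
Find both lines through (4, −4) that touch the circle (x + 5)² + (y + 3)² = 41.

4x − 5y = 36 and 5x + 4y = 4

Let a tangent through (4, −4) have slope m. Its distance from (−5, −3) must equal √41:
[m·(−9) − (1)]² = 41(m² + 1)
20m² + 9m − 20 = 0, so m = 4/5 or m = −5/4.
Through (4, −4) these give 4x − 5y = 36 and 5x + 4y = 4.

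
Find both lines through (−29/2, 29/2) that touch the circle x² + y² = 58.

Let a tangent through (−29/2, 29/2) have slope m. Its distance from (0, 0) must equal √58:
[m·(29/2) − (−29/2)]² = 58(m² + 1)
21m² + 58m + 21 = 0, so m = −7/3 or m = −3/7.
With m = −7/3: 7x + 3y = −58. With m = −3/7: 3x + 7y = 58.

7x + 3y = −58 and 3x + 7y = 58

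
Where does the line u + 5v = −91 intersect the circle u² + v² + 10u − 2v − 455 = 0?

(−21, −14) and (4, −19)

Express v = (−91 − u)/5 and substitute into the circle:
26u² + 442u − 2184 = 0  ⟹  u² + 17u − 84 = 0
u = 4 or u = −21, giving (4, −19) and (−21, −14).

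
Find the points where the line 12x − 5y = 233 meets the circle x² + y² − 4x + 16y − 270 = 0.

Express y = (−233 + 12x)/5 and substitute into the circle:
169x² − 4732x + 28899 = 0  ⟹  x² − 28x + 171 = 0
x = 19 or x = 9, giving (19, −1) and (9, −25).

(9, −25) and (19, −1)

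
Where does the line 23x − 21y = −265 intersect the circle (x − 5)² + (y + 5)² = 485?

Substitute y = (265 + 23x)/21:
970x² + 12610x − 65960 = 0  ⟹  x² + 13x − 68 = 0
x = 4 or x = −17, giving (4, 17) and (−17, −6).

(−17, −6) and (4, 17)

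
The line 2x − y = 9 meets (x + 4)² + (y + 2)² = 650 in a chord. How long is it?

22√5

From the line, y = 2x − 9. Substituting:
5x² − 20x − 585 = 0  ⟹  x² − 4x − 117 = 0
x = 13 or x = −9, giving (13, 17) and (−9, −27).
|(13, 17) − (−9, −27)| = √((22)² + (44)²) = 22√5.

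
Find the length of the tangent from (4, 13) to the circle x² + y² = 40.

√145

Centre (0, 0), r² = 40. |PO|² = (4)² + (13)² = 185.
Power of the point: PT² = |PO|² − r² = 145, so PT = √145.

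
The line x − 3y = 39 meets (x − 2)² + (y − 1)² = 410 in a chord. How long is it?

10√10

From the line, y = (−39 + x)/3. Substituting:
10x² − 120x − 1890 = 0  ⟹  x² − 12x − 189 = 0
x = 21 or x = −9, giving (21, −6) and (−9, −16).
|(21, −6) − (−9, −16)| = √((30)² + (10)²) = 10√10.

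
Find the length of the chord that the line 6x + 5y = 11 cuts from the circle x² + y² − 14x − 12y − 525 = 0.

6√61

The distance from (7, 6) to the line is 61/√61, and r² = 610.
Half the chord is √(r² − d²) = √(549), so the full chord is 6√61.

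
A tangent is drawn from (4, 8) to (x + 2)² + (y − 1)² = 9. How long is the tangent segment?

Centre (−2, 1), r² = 9. |PO|² = (6)² + (7)² = 85.
Power of the point: PT² = |PO|² − r² = 76, so PT = 2√19.

2√19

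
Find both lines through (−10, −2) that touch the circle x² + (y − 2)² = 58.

Write the tangent as mx − y + (−2 − m·(−10)) = 0 and set its distance from the centre to √58:
[m·(10) − (4)]² = 58(m² + 1)
21m² − 40m − 21 = 0, so m = 7/3 or m = −3/7.
With m = 7/3: 7x − 3y = −64. With m = −3/7: 3x + 7y = −44.

7x − 3y = −64 and 3x + 7y = −44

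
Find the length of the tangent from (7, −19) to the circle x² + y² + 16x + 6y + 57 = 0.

With centre O = (−8, −3), |OP|² = 481 and r² = 16.
By the tangent–radius right angle, tangent length = √(|PO|² − r²) = √465.

√465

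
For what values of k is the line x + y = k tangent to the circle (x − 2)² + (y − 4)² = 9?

k = 6 ± 3√2

Tangency holds when the distance from the centre (2, 4) to the line equals the radius 3:
|1·2 + 1·4 − k| / √2 = 3
|k − (6)| = 3√2.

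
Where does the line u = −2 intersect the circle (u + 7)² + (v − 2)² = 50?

(−2, −3) and (−2, 7)

The line gives u = −2. Substituting into the circle:
v² − 4v − 21 = 0
v = 7 or v = −3, giving (−2, 7) and (−2, −3).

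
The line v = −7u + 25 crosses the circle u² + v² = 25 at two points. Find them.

(3, 4) and (4, −3)

Express v = −7u + 25 and substitute into the circle:
50u² − 350u + 600 = 0  ⟹  u² − 7u + 12 = 0
u = 4 or u = 3, giving (4, −3) and (3, 4).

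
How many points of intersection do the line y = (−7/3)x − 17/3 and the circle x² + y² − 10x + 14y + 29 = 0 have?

2

Centre (5, −7), r² = 45. Distance² from centre to line = (31)²/58 = 961/58.
Since d² < r², the line cuts the circle twice.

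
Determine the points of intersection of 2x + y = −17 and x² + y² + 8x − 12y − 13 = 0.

(−12, 7) and (−8, −1)

Substitute y = −2x − 17:
5x² + 100x + 480 = 0  ⟹  x² + 20x + 96 = 0
x = −8 or x = −12, giving (−8, −1) and (−12, 7).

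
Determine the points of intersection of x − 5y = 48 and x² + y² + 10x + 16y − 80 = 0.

(−17, −13) and (8, −8)

Express y = (−48 + x)/5 and substitute into the circle:
26x² + 234x − 3536 = 0  ⟹  x² + 9x − 136 = 0
x = 8 or x = −17, giving (8, −8) and (−17, −13).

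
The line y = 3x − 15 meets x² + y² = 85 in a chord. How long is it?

Express y = 3x − 15 and substitute into the circle:
10x² − 90x + 140 = 0  ⟹  x² − 9x + 14 = 0
x = 7 or x = 2, giving (7, 6) and (2, −9).
Chord length = distance between (7, 6) and (2, −9) = √250 = 5√10.

5√10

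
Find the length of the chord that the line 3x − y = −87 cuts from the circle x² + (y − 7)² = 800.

Centre (0, 7), r² = 800. Perpendicular distance d from centre to line = |80| / √10 = 80/√10.
Chord = 2√(r² − d²) = 2·√(160) = 8√10.

8√10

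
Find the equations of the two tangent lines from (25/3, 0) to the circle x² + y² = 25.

Write the tangent as mx − y + (0 − m·(25/3)) = 0 and set its distance from the centre to 5:
(−25/3m − (0))² = 25(m² + 1)
16m² − 9 = 0, so m = −3/4 or m = 3/4.
Through (25/3, 0) these give 3x + 4y = 25 and 3x − 4y = 25.

3x + 4y = 25 and 3x − 4y = 25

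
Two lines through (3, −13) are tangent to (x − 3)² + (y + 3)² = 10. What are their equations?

Write the tangent as mx − y + (−13 − m·(3)) = 0 and set its distance from the centre to √10:
[m·(0) − (10)]² = 10(m² + 1)
m² − 9 = 0, so m = −3 or m = 3.
With m = −3: 3x + y = −4. With m = 3: 3x − y = 22.

3x + y = −4 and 3x − y = 22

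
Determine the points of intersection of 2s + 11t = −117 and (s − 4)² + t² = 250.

Express t = (−117 − 2s)/11 and substitute into the circle:
125s² − 500s − 14625 = 0  ⟹  s² − 4s − 117 = 0
s = 13 or s = −9, giving (13, −13) and (−9, −9).

(−9, −9) and (13, −13)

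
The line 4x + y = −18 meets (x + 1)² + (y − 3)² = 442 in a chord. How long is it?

10√17

From the line, y = −4x − 18. Substituting:
17x² + 170x = 0  ⟹  x² + 10x = 0
x = 0 or x = −10, giving (0, −18) and (−10, 22).
Chord length = distance between (0, −18) and (−10, 22) = √1700 = 10√17.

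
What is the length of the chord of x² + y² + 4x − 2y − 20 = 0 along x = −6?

6

The line gives x = −6. Substituting into the circle:
y² − 2y − 8 = 0
y = 4 or y = −2, giving (−6, 4) and (−6, −2).
|(−6, 4) − (−6, −2)| = √((0)² + (6)²) = 6.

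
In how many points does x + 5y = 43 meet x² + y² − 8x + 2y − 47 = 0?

Substituting the line into the circle gives 26x² − 296x + 1104 = 0.
Δ = 87616 − 114816 = −27200.
No real roots: the line does not meet the circle.

0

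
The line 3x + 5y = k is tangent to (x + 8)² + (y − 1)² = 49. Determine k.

For a tangent, require d(centre, line) = r = 7.
|3·(−8) + 5·1 − k| / √34 = 7
|k − (−19)| = 7√34.

k = −19 ± 7√34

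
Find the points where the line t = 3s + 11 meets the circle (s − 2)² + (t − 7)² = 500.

(−8, −13) and (6, 29)

Substitute t = 3s + 11:
10s² + 20s − 480 = 0  ⟹  s² + 2s − 48 = 0
s = 6 or s = −8, giving (6, 29) and (−8, −13).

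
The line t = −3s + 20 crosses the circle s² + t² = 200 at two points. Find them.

Express t = −3s + 20 and substitute into the circle:
10s² − 120s + 200 = 0  ⟹  s² − 12s + 20 = 0
s = 10 or s = 2, giving (10, −10) and (2, 14).

(2, 14) and (10, −10)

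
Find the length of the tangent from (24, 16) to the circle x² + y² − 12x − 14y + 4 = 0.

With centre O = (6, 7), |OP|² = 405 and r² = 81.
The tangent meets the radius at right angles, so tangent² = |PO|² − r² = 405 − 81 = 324.

18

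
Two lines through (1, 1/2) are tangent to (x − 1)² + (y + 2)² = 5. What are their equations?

x − 2y = 0 and x + 2y = 2

A line y − (1/2) = m(x − (1)) is tangent when its distance from (1, −2) is √5:
(0m − (−5/2))² = 5(m² + 1)
4m² − 1 = 0, so m = 1/2 or m = −1/2.
Through (1, 1/2) these give x − 2y = 0 and x + 2y = 2.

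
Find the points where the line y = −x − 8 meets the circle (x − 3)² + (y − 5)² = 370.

(−16, 8) and (6, −14)

From the line, y = −x − 8. Substituting:
2x² + 20x − 192 = 0  ⟹  x² + 10x − 96 = 0
x = 6 or x = −16, giving (6, −14) and (−16, 8).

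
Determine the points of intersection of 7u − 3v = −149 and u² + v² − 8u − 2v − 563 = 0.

(−20, 3) and (−14, 17)

Express v = (149 + 7u)/3 and substitute into the circle:
58u² + 1972u + 16240 = 0  ⟹  u² + 34u + 280 = 0
u = −14 or u = −20, giving (−14, 17) and (−20, 3).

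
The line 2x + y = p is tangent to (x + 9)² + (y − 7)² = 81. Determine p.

p = −11 ± 9√5

The line touches the circle iff its distance from (−9, 7) is 9:
|2·(−9) + 1·7 − p| / √5 = 9
|p − (−11)| = 9√5.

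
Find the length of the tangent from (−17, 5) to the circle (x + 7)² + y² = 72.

With centre O = (−7, 0), |OP|² = 125 and r² = 72.
The tangent meets the radius at right angles, so tangent² = |PO|² − r² = 125 − 72 = 53.

√53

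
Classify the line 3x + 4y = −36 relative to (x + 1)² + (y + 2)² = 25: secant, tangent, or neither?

d² = (3·(−1) + 4·(−2) − (−36))²/25 = 25; r² = 25.
Since d² = r², the line is tangent.

tangent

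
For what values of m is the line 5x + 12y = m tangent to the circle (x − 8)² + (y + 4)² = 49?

m = −99 or m = 83

For a tangent, require d(centre, line) = r = 7.
|5·8 + 12·(−4) − m| / √169 = 7
|m − (−8)| = 7·13, so m = 83 or m = −99.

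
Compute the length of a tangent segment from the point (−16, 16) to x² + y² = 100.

2√103

Centre (0, 0), r² = 100. |PO|² = (−16)² + (16)² = 512.
The tangent meets the radius at right angles, so tangent² = |PO|² − r² = 512 − 100 = 412.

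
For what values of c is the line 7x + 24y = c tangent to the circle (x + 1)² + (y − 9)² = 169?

c = −116 or c = 534

For a tangent, require d(centre, line) = r = 13.
|7·(−1) + 24·9 − c| / √625 = 13
|c − (209)| = 13·25, so c = 534 or c = −116.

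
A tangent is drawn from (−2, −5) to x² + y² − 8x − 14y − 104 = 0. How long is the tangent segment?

√11

Centre (4, 7), r² = 169. |PO|² = (−6)² + (−12)² = 180.
By the tangent–radius right angle, tangent length = √(|PO|² − r²) = √11.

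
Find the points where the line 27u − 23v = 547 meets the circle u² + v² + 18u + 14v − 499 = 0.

Express v = (−547 + 27u)/23 and substitute into the circle:
1258u² − 11322u − 140896 = 0  ⟹  u² − 9u − 112 = 0
u = 16 or u = −7, giving (16, −5) and (−7, −32).

(−7, −32) and (16, −5)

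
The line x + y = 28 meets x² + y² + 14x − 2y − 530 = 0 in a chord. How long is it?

From the line, y = −x + 28. Substituting:
2x² − 40x + 198 = 0  ⟹  x² − 20x + 99 = 0
x = 11 or x = 9, giving (11, 17) and (9, 19).
Chord length = distance between (11, 17) and (9, 19) = √8 = 2√2.

2√2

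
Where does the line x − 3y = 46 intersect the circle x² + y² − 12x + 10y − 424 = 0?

(−11, −19) and (28, −6)

Substitute y = (−46 + x)/3:
10x² − 170x − 3080 = 0  ⟹  x² − 17x − 308 = 0
x = 28 or x = −11, giving (28, −6) and (−11, −19).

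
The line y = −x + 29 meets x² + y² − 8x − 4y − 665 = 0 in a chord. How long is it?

29√2

Substitute y = −x + 29:
2x² − 62x + 60 = 0  ⟹  x² − 31x + 30 = 0
x = 30 or x = 1, giving (30, −1) and (1, 28).
|(30, −1) − (1, 28)| = √((29)² + (−29)²) = 29√2.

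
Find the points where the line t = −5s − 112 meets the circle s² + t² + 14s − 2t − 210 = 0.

(−23, 3) and (−21, −7)

From the line, t = −5s − 112. Substituting:
26s² + 1144s + 12558 = 0  ⟹  s² + 44s + 483 = 0
s = −21 or s = −23, giving (−21, −7) and (−23, 3).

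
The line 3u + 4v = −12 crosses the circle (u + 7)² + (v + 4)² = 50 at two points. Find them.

(−8, 3) and (0, −3)

From the line, v = (−12 − 3u)/4. Substituting:
25u² + 200u = 0  ⟹  u² + 8u = 0
u = 0 or u = −8, giving (0, −3) and (−8, 3).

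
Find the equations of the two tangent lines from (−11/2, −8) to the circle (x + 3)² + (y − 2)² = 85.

Write the tangent as mx − y + (−8 − m·(−11/2)) = 0 and set its distance from the centre to √85:
(5/2m − (10))² = 85(m² + 1)
63m² + 40m − 12 = 0, so m = 2/9 or m = −6/7.
Through (−11/2, −8) these give 2x − 9y = 61 and 6x + 7y = −89.

2x − 9y = 61 and 6x + 7y = −89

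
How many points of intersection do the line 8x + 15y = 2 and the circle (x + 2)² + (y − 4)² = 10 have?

Centre (−2, 4), r² = 10. Distance² from centre to line = (42)²/289 = 1764/289.
Since d² < r², the line cuts the circle twice.

2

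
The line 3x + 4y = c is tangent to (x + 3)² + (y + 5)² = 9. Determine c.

c = −44 or c = −14

Tangency holds when the distance from the centre (−3, −5) to the line equals the radius 3:
|3·(−3) + 4·(−5) − c| / √25 = 3
|c − (−29)| = 3·5, so c = −14 or c = −44.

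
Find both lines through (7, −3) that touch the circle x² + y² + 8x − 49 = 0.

Write the tangent as mx − y + (−3 − m·(7)) = 0 and set its distance from the centre to √65:
(−11m − (3))² = 65(m² + 1)
28m² + 33m − 28 = 0, so m = 4/7 or m = −7/4.
With m = 4/7: 4x − 7y = 49. With m = −7/4: 7x + 4y = 37.

4x − 7y = 49 and 7x + 4y = 37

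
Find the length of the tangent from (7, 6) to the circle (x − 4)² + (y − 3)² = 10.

2√2

Centre (4, 3), r² = 10. |PO|² = (3)² + (3)² = 18.
Power of the point: PT² = |PO|² − r² = 8, so PT = 2√2.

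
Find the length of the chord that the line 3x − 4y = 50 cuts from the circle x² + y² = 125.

10

Express y = (−50 + 3x)/4 and substitute into the circle:
25x² − 300x + 500 = 0  ⟹  x² − 12x + 20 = 0
x = 10 or x = 2, giving (10, −5) and (2, −11).
|(10, −5) − (2, −11)| = √((8)² + (6)²) = 10.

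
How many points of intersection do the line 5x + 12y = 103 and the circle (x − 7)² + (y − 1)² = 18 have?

0

Substituting the line into the circle gives 169x² − 2926x + 12745 = 0.
Discriminant = (−2926)² − 4·169·(12745) = −54144 < 0.
No real roots: the line does not meet the circle.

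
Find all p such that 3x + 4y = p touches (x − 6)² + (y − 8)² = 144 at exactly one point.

p = −10 or p = 110

The line touches the circle iff its distance from (6, 8) is 12:
|3·6 + 4·8 − p| / √25 = 12
|p − (50)| = 12·5, so p = 110 or p = −10.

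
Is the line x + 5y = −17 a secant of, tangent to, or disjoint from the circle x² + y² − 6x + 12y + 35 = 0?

secant

Centre (3, −6), r² = 10. Distance² from centre to line = (−10)²/26 = 50/13.
Since d² < r², the line cuts the circle twice.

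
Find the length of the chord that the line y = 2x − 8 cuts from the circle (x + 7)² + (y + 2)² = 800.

24√5

The distance from (−7, −2) to the line is 20/√5, and r² = 800.
Chord = 2√(r² − d²) = 2·√(720) = 24√5.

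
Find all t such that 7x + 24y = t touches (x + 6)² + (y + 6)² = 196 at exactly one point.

t = −536 or t = 164

Tangency holds when the distance from the centre (−6, −6) to the line equals the radius 14:
|7·(−6) + 24·(−6) − t| / √625 = 14
|t − (−186)| = 14·25, so t = 164 or t = −536.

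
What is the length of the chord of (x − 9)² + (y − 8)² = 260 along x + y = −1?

Centre (9, 8), r² = 260. Perpendicular distance d from centre to line = |18| / √2 = 18/√2.
Half the chord is √(r² − d²) = √(98), so the full chord is 14√2.

14√2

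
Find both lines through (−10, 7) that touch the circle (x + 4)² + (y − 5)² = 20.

x − 2y = −24 and 2x + y = −13

Write the tangent as mx − y + (7 − m·(−10)) = 0 and set its distance from the centre to 2√5:
(6m − (−2))² = 20(m² + 1)
2m² + 3m − 2 = 0, so m = 1/2 or m = −2.
Through (−10, 7) these give x − 2y = −24 and 2x + y = −13.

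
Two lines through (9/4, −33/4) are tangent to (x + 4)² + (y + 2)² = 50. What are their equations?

x − 7y = 60 and 7x − y = 24

Write the tangent as mx − y + (−33/4 − m·(9/4)) = 0 and set its distance from the centre to 5√2:
(−25/4m − (25/4))² = 50(m² + 1)
7m² − 50m + 7 = 0, so m = 1/7 or m = 7.
Through (9/4, −33/4) these give x − 7y = 60 and 7x − y = 24.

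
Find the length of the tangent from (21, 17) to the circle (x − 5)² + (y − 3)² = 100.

With centre O = (5, 3), |OP|² = 452 and r² = 100.
By the tangent–radius right angle, tangent length = √(|PO|² − r²) = √352 = 4√22.

4√22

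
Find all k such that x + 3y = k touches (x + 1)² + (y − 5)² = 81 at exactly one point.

Tangency holds when the distance from the centre (−1, 5) to the line equals the radius 9:
|1·(−1) + 3·5 − k| / √10 = 9
|k − (14)| = 9√10.

k = 14 ± 9√10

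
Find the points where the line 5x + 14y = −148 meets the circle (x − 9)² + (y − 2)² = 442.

Express y = (−148 − 5x)/14 and substitute into the circle:
221x² − 1768x − 39780 = 0  ⟹  x² − 8x − 180 = 0
x = 18 or x = −10, giving (18, −17) and (−10, −7).

(−10, −7) and (18, −17)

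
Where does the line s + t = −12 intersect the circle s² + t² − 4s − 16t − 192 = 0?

(−12, 0) and (−6, −6)

Substitute t = −s − 12:
2s² + 36s + 144 = 0  ⟹  s² + 18s + 72 = 0
s = −6 or s = −12, giving (−6, −6) and (−12, 0).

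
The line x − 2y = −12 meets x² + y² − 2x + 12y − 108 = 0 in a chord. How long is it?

4√5

Centre (1, −6), r² = 145. Perpendicular distance d from centre to line = |25| / √5 = 25/√5.
Chord = 2√(r² − d²) = 2·√(20) = 4√5.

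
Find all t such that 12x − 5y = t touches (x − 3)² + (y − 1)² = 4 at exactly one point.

For a tangent, require d(centre, line) = r = 2.
|12·3 − 5·1 − t| / √169 = 2
|t − (31)| = 2·13, so t = 57 or t = 5.

t = 5 or t = 57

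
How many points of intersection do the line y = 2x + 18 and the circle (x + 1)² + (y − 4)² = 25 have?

Centre (−1, 4), r² = 25. Distance² from centre to line = (12)²/5 = 144/5.
Since d² > r², the line lies outside the circle.

0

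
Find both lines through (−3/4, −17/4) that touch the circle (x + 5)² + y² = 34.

3x − 5y = 19 and 5x − 3y = 9

Let a tangent through (−3/4, −17/4) have slope m. Its distance from (−5, 0) must equal √34:
[m·(−17/4) − (17/4)]² = 34(m² + 1)
15m² − 34m + 15 = 0, so m = 3/5 or m = 5/3.
With m = 3/5: 3x − 5y = 19. With m = 5/3: 5x − 3y = 9.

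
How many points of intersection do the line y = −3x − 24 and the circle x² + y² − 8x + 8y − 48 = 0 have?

Substituting the line into the circle gives 10x² + 112x + 336 = 0.
Discriminant = (112)² − 4·10·(336) = −896 < 0.
No real roots: the line does not meet the circle.

0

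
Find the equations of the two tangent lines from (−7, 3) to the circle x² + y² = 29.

5x + 2y = −29 and 2x − 5y = −29

A line y − (3) = m(x − (−7)) is tangent when its distance from (0, 0) is √29:
(7m − (−3))² = 29(m² + 1)
10m² + 21m − 10 = 0, so m = −5/2 or m = 2/5.
Through (−7, 3) these give 5x + 2y = −29 and 2x − 5y = −29.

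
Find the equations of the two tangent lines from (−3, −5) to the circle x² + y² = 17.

Write the tangent as mx − y + (−5 − m·(−3)) = 0 and set its distance from the centre to √17:
[m·(3) − (5)]² = 17(m² + 1)
4m² + 15m − 4 = 0, so m = 1/4 or m = −4.
Through (−3, −5) these give x − 4y = 17 and 4x + y = −17.

x − 4y = 17 and 4x + y = −17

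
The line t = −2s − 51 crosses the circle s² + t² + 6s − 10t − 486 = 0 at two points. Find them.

(−25, −1) and (−21, −9)

Express t = −2s − 51 and substitute into the circle:
5s² + 230s + 2625 = 0  ⟹  s² + 46s + 525 = 0
s = −21 or s = −25, giving (−21, −9) and (−25, −1).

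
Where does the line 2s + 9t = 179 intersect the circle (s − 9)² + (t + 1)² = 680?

Express t = (179 − 2s)/9 and substitute into the circle:
85s² − 2210s − 13175 = 0  ⟹  s² − 26s − 155 = 0
s = 31 or s = −5, giving (31, 13) and (−5, 21).

(−5, 21) and (31, 13)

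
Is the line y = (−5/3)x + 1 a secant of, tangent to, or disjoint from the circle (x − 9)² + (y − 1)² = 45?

disjoint

d² = (5·9 + 3·1 − (3))²/34 = 2025/34; r² = 45.
Since d² > r², the line lies outside the circle.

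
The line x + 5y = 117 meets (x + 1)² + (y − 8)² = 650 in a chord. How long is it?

Substitute y = (117 − x)/5:
26x² − 104x − 10296 = 0  ⟹  x² − 4x − 396 = 0
x = 22 or x = −18, giving (22, 19) and (−18, 27).
Chord length = distance between (22, 19) and (−18, 27) = √1664 = 8√26.

8√26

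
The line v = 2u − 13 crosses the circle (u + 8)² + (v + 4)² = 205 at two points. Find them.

(−2, −17) and (6, −1)

From the line, v = 2u − 13. Substituting:
5u² − 20u − 60 = 0  ⟹  u² − 4u − 12 = 0
u = 6 or u = −2, giving (6, −1) and (−2, −17).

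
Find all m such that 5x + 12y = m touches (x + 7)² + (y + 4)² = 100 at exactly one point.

The line touches the circle iff its distance from (−7, −4) is 10:
|5·(−7) + 12·(−4) − m| / √169 = 10
|m − (−83)| = 10·13, so m = 47 or m = −213.

m = −213 or m = 47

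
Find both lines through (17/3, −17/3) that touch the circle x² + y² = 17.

Let a tangent through (17/3, −17/3) have slope m. Its distance from (0, 0) must equal √17:
(−17/3m − (17/3))² = 17(m² + 1)
4m² + 17m + 4 = 0, so m = −4 or m = −1/4.
Through (17/3, −17/3) these give 4x + y = 17 and x + 4y = −17.

4x + y = 17 and x + 4y = −17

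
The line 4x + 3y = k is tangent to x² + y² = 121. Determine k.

k = −55 or k = 55

For a tangent, require d(centre, line) = r = 11.
|4·0 + 3·0 − k| / √25 = 11
|k| = 11·5, so k = 55 or k = −55.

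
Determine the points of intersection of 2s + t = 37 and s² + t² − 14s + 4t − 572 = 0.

Express t = −2s + 37 and substitute into the circle:
5s² − 170s + 945 = 0  ⟹  s² − 34s + 189 = 0
s = 27 or s = 7, giving (27, −17) and (7, 23).

(7, 23) and (27, −17)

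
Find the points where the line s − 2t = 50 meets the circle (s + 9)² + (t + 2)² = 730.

Substitute t = (−50 + s)/2:
5s² − 20s − 480 = 0  ⟹  s² − 4s − 96 = 0
s = 12 or s = −8, giving (12, −19) and (−8, −29).

(−8, −29) and (12, −19)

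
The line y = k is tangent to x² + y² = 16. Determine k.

k = −4 or k = 4

For a tangent, require d(centre, line) = r = 4.
|0·0 + 1·0 − k| / √1 = 4
|k| = 4, so k = 4 or k = −4.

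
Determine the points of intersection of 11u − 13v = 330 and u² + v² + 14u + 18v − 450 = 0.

Substitute v = (−330 + 11u)/13:
290u² − 2320u − 44370 = 0  ⟹  u² − 8u − 153 = 0
u = 17 or u = −9, giving (17, −11) and (−9, −33).

(−9, −33) and (17, −11)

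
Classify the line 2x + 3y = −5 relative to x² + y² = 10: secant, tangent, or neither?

secant

Centre (0, 0), r² = 10. Distance² from centre to line = (5)²/13 = 25/13.
Since d² < r², the line cuts the circle twice.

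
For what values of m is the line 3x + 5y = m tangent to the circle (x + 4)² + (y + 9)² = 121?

m = −57 ± 11√34

For a tangent, require d(centre, line) = r = 11.
|3·(−4) + 5·(−9) − m| / √34 = 11
|m − (−57)| = 11√34.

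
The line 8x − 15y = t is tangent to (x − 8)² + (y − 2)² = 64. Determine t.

For a tangent, require d(centre, line) = r = 8.
|8·8 − 15·2 − t| / √289 = 8
|t − (34)| = 8·17, so t = 170 or t = −102.

t = −102 or t = 170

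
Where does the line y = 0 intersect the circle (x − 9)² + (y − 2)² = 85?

From the line, y = 0. Substituting:
x² − 18x = 0
x = 18 or x = 0, giving (18, 0) and (0, 0).

(0, 0) and (18, 0)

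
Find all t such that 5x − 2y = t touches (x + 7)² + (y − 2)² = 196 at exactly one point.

t = −39 ± 14√29

The line touches the circle iff its distance from (−7, 2) is 14:
|5·(−7) − 2·2 − t| / √29 = 14
|t − (−39)| = 14√29.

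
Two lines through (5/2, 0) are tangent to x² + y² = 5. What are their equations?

2x − y = 5 and 2x + y = 5

A line y − (0) = m(x − (5/2)) is tangent when its distance from (0, 0) is √5:
[m·(−5/2) − (0)]² = 5(m² + 1)
m² − 4 = 0, so m = 2 or m = −2.
With m = 2: 2x − y = 5. With m = −2: 2x + y = 5.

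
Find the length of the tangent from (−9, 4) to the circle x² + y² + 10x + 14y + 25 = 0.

2√22

The centre is (−5, −7) and r = 7. The square of the distance from P to the centre is 16 + 121 = 137.
The tangent meets the radius at right angles, so tangent² = |PO|² − r² = 137 − 49 = 88.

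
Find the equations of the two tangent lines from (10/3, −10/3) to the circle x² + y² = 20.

Let a tangent through (10/3, −10/3) have slope m. Its distance from (0, 0) must equal 2√5:
(−10/3m − (10/3))² = 20(m² + 1)
2m² − 5m + 2 = 0, so m = 2 or m = 1/2.
With m = 2: 2x − y = 10. With m = 1/2: x − 2y = 10.

2x − y = 10 and x − 2y = 10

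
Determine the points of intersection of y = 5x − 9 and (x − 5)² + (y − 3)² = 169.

From the line, y = 5x − 9. Substituting:
26x² − 130x = 0  ⟹  x² − 5x = 0
x = 5 or x = 0, giving (5, 16) and (0, −9).

(0, −9) and (5, 16)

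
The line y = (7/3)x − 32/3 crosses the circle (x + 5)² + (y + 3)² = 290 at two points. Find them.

(−4, −20) and (8, 8)

Substitute y = (−32 + 7x)/3:
58x² − 232x − 1856 = 0  ⟹  x² − 4x − 32 = 0
x = 8 or x = −4, giving (8, 8) and (−4, −20).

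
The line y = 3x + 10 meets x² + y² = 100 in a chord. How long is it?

Substitute y = 3x + 10:
10x² + 60x = 0  ⟹  x² + 6x = 0
x = 0 or x = −6, giving (0, 10) and (−6, −8).
|(0, 10) − (−6, −8)| = √((6)² + (18)²) = 6√10.

6√10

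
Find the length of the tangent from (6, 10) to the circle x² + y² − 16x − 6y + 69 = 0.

7

The centre is (8, 3) and r = 2. The square of the distance from P to the centre is 4 + 49 = 53.
The tangent meets the radius at right angles, so tangent² = |PO|² − r² = 53 − 4 = 49.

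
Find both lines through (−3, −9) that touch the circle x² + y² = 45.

x − 2y = 15 and 2x + y = −15

Let a tangent through (−3, −9) have slope m. Its distance from (0, 0) must equal 3√5:
(3m − (9))² = 45(m² + 1)
2m² + 3m − 2 = 0, so m = 1/2 or m = −2.
Through (−3, −9) these give x − 2y = 15 and 2x + y = −15.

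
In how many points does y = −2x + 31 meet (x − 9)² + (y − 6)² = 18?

2

d² = (2·9 + 1·6 − (31))²/5 = 49/5; r² = 18.
Since d² < r², the line cuts the circle twice.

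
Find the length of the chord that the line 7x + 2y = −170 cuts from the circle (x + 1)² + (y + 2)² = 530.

2√53

From the line, y = (−170 − 7x)/2. Substituting:
53x² + 2332x + 25440 = 0  ⟹  x² + 44x + 480 = 0
x = −20 or x = −24, giving (−20, −15) and (−24, −1).
|(−20, −15) − (−24, −1)| = √((4)² + (−14)²) = 2√53.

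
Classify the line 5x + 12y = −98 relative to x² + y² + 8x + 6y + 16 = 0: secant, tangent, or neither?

Centre (−4, −3), r² = 9. Distance² from centre to line = (42)²/169 = 1764/169.
Since d² > r², the line lies outside the circle.

neither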